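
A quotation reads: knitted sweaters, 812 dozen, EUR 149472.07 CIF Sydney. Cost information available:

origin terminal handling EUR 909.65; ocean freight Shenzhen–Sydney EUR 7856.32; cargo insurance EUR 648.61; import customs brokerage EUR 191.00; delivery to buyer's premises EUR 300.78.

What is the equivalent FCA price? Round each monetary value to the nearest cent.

FCA price: EUR 140057.49

Not relevant to the conversion: delivery, brokerage — on the buyer under both terms; not part of either seller's price.
From CIF to FCA, the seller no longer bears: origin terminal, freight, insurance.
FCA price = 149472.07 − 909.65 − 7856.32 − 648.61 = 140057.49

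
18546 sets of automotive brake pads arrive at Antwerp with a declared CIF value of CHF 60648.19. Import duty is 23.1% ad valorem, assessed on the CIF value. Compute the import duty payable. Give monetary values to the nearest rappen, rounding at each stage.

Import duty: CHF 14009.73

Import duty = 60648.19 × 23.1% = 14009.73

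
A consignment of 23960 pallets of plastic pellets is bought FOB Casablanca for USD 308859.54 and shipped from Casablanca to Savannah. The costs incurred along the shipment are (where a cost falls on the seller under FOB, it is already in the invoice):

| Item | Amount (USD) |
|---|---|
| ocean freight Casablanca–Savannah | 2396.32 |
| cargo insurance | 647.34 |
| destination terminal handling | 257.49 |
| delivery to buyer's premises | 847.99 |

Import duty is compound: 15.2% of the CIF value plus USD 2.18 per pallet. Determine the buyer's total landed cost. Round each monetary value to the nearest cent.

FOB: the seller bears costs until goods are on board at the origin port; the buyer bears freight, insurance and all costs thereafter.
CIF value = FOB price + freight + insurance = 308859.54 + 2396.32 + 647.34 = 311903.20
Ad valorem component: 311903.20 × 15.2% = 47409.29
Specific component: 23960 × 2.18 = 52232.80
Import duty = 47409.29 + 52232.80 = 99642.09
Buyer bears: freight 2396.32 + insurance 647.34 + destination terminal 257.49 + delivery 847.99 + duty 99642.09 = 103791.23
Landed cost = invoice 308859.54 + 103791.23 = 412650.77

Total landed cost: USD 412650.77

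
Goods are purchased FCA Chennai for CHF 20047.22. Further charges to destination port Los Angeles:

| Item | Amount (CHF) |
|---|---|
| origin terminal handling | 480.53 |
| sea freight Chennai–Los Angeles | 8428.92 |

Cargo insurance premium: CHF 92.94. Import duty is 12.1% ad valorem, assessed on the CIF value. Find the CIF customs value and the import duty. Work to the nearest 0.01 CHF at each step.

CIF = FCA price + pre-shipment costs + freight + insurance
CIF = 20047.22 + 480.53 + 8428.92 + 92.94 = 29049.61
Import duty = 29049.61 × 12.1% = 3515.00

CIF value: CHF 29049.61; import duty: CHF 3515.00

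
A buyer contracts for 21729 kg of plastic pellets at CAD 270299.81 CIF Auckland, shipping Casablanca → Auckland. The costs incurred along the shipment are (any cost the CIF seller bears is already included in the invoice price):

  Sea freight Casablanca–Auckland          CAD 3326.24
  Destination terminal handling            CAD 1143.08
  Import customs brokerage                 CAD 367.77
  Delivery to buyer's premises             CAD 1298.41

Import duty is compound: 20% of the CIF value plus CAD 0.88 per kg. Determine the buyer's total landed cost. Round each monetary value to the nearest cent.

CIF: the seller pays costs through ocean freight and marine insurance to the destination port.
Already in the invoice (seller's account under CIF): freight — exclude.
The CIF price already equals the CIF value: 270299.81
Ad valorem component: 270299.81 × 20% = 54059.96
Specific component: 21729 × 0.88 = 19121.52
Import duty = 54059.96 + 19121.52 = 73181.48
Buyer bears: destination terminal 1143.08 + brokerage 367.77 + delivery 1298.41 + duty 73181.48 = 75990.74
Landed cost = invoice 270299.81 + 75990.74 = 346290.55

Total landed cost: CAD 346290.55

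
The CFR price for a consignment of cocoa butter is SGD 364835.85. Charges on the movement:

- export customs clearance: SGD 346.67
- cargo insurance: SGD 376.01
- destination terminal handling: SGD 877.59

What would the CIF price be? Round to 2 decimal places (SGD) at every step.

CIF price: SGD 365211.86

Not relevant to the conversion: export clearance — on the seller under both CFR and CIF; already in the CFR price and stays in the CIF price. destination terminal — on the buyer under both terms; not part of either seller's price.
From CFR to CIF, the seller additionally bears: insurance.
CIF price = 364835.85 + 376.01 = 365211.86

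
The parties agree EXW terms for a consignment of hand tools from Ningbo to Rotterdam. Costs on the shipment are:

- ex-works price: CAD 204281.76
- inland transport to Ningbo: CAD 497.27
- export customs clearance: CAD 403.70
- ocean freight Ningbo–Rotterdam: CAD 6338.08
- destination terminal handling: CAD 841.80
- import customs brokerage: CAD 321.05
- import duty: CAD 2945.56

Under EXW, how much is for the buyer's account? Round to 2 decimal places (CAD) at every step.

Buyer's account: CAD 11347.46

EXW: the seller makes goods available at their premises; the buyer bears all onward costs.
Seller's account: goods 204281.76 = 204281.76
Buyer's account: inland to port 497.27 + export clearance 403.70 + freight 6338.08 + destination terminal 841.80 + brokerage 321.05 + duty 2945.56 = 11347.46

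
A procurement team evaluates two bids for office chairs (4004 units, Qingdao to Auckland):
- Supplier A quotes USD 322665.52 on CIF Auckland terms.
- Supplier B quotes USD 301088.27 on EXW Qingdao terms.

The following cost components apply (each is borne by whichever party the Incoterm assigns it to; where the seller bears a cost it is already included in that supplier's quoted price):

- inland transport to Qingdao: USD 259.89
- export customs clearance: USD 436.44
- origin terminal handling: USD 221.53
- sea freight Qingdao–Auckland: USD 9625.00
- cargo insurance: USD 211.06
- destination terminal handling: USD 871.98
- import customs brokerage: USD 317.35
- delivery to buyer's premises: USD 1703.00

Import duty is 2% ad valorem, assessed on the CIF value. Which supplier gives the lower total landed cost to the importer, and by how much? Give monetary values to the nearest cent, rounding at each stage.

Supplier A (CIF):
The CIF price already equals the CIF value: 322665.52
Import duty = 322665.52 × 2% = 6453.31
Buyer bears (A): 871.98 + 317.35 + 1703.00 = 2892.33
Landed cost (A) = invoice 322665.52 + 2892.33 + duty 6453.31 = 332011.16
Supplier B (EXW):
CIF value = EXW price + inland to port + export clearance + origin terminal + freight + insurance = 301088.27 + 259.89 + 436.44 + 221.53 + 9625.00 + 211.06 = 311842.19
Import duty = 311842.19 × 2% = 6236.84
Buyer bears (B): 259.89 + 436.44 + 221.53 + 9625.00 + 211.06 + 871.98 + 317.35 + 1703.00 = 13646.25
Landed cost (B) = invoice 301088.27 + 13646.25 + duty 6236.84 = 320971.36
Difference = |332011.16 − 320971.36| = 11039.80

Supplier B is cheaper by USD 11039.80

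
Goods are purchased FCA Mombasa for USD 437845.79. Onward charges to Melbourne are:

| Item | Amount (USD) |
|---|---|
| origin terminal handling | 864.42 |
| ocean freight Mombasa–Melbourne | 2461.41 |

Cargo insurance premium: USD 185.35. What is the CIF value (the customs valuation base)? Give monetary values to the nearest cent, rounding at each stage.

CIF = FCA price + pre-shipment costs + freight + insurance
CIF = 437845.79 + 864.42 + 2461.41 + 185.35 = 441356.97

CIF value: USD 441356.97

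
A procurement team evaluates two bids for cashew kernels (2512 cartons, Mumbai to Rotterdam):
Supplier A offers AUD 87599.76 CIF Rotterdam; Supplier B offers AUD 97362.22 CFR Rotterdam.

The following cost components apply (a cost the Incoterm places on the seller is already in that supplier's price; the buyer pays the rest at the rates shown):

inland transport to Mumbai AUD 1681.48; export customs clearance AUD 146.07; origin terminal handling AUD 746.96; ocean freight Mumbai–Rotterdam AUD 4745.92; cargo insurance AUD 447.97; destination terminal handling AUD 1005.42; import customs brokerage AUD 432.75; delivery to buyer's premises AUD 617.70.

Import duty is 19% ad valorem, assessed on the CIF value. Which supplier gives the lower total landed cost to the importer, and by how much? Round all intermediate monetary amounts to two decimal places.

Supplier A (CIF):
The CIF price already equals the CIF value: 87599.76
Import duty = 87599.76 × 19% = 16643.95
Buyer bears (A): 1005.42 + 432.75 + 617.70 = 2055.87
Landed cost (A) = invoice 87599.76 + 2055.87 + duty 16643.95 = 106299.58
Supplier B (CFR):
CIF value = CFR price + insurance = 97362.22 + 447.97 = 97810.19
Import duty = 97810.19 × 19% = 18583.94
Buyer bears (B): 447.97 + 1005.42 + 432.75 + 617.70 = 2503.84
Landed cost (B) = invoice 97362.22 + 2503.84 + duty 18583.94 = 118450.00
Difference = |106299.58 − 118450.00| = 12150.42

Supplier A is cheaper by AUD 12150.42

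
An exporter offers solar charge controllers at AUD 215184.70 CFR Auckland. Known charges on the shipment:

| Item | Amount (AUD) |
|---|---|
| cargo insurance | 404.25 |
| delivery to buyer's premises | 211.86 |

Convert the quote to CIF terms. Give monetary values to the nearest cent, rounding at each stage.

Not relevant to the conversion: delivery — on the buyer under both terms; not part of either seller's price.
From CFR to CIF, the seller additionally bears: insurance.
CIF price = 215184.70 + 404.25 = 215588.95

CIF price: AUD 215588.95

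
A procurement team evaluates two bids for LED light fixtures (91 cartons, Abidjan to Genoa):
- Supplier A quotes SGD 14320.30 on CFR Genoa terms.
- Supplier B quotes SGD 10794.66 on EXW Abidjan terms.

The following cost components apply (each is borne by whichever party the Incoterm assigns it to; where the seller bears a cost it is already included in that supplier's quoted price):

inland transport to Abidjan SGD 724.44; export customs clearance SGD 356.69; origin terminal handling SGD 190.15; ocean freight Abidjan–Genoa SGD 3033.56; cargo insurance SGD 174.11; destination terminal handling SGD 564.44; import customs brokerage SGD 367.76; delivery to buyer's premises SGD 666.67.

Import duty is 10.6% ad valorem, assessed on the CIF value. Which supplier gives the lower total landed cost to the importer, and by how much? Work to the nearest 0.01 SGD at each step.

Supplier A is cheaper by SGD 861.79

Supplier A (CFR):
CIF value = CFR price + insurance = 14320.30 + 174.11 = 14494.41
Import duty = 14494.41 × 10.6% = 1536.41
Buyer bears (A): 174.11 + 564.44 + 367.76 + 666.67 = 1772.98
Landed cost (A) = invoice 14320.30 + 1772.98 + duty 1536.41 = 17629.69
Supplier B (EXW):
CIF value = EXW price + inland to port + export clearance + origin terminal + freight + insurance = 10794.66 + 724.44 + 356.69 + 190.15 + 3033.56 + 174.11 = 15273.61
Import duty = 15273.61 × 10.6% = 1619.00
Buyer bears (B): 724.44 + 356.69 + 190.15 + 3033.56 + 174.11 + 564.44 + 367.76 + 666.67 = 6077.82
Landed cost (B) = invoice 10794.66 + 6077.82 + duty 1619.00 = 18491.48
Difference = |17629.69 − 18491.48| = 861.79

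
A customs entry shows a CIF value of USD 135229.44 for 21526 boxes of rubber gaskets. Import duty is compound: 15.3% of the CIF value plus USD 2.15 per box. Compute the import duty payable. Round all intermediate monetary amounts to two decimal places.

Import duty: USD 66971.00

Ad valorem component: 135229.44 × 15.3% = 20690.10
Specific component: 21526 × 2.15 = 46280.90
Import duty = 20690.10 + 46280.90 = 66971.00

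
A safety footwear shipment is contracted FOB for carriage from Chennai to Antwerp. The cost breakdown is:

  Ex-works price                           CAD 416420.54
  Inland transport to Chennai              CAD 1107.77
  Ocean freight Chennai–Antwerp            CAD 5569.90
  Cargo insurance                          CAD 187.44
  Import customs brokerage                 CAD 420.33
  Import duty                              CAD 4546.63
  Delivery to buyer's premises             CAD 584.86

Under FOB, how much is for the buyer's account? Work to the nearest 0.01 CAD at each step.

Buyer's account: CAD 11309.16

FOB: the seller bears costs until goods are on board at the origin port; the buyer bears freight, insurance and all costs thereafter.
Seller's account: goods 416420.54 + inland to port 1107.77 = 417528.31
Buyer's account: freight 5569.90 + insurance 187.44 + brokerage 420.33 + duty 4546.63 + delivery 584.86 = 11309.16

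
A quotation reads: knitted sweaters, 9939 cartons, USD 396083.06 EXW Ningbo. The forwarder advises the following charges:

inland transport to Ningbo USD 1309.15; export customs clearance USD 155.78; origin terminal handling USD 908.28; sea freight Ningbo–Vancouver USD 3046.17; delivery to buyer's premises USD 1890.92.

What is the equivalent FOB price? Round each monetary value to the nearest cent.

Not relevant to the conversion: freight, delivery — on the buyer under both terms; not part of either seller's price.
From EXW to FOB, the seller additionally bears: inland to port, export clearance, origin terminal.
FOB price = 396083.06 + 1309.15 + 155.78 + 908.28 = 398456.27

FOB price: USD 398456.27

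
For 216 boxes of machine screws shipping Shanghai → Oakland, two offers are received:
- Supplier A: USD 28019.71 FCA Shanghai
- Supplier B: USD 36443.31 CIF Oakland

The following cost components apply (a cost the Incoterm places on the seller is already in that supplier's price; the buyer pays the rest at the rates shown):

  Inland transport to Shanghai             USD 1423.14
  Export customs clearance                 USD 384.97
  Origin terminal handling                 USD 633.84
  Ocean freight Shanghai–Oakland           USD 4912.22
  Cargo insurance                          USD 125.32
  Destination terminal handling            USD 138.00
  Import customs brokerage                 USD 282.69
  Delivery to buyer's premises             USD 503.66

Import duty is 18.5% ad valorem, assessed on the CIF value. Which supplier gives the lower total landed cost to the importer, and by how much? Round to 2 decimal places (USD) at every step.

Supplier A is cheaper by USD 3261.38

Supplier A (FCA):
CIF value = FCA price + origin terminal + freight + insurance = 28019.71 + 633.84 + 4912.22 + 125.32 = 33691.09
Import duty = 33691.09 × 18.5% = 6232.85
Buyer bears (A): 633.84 + 4912.22 + 125.32 + 138.00 + 282.69 + 503.66 = 6595.73
Landed cost (A) = invoice 28019.71 + 6595.73 + duty 6232.85 = 40848.29
Supplier B (CIF):
The CIF price already equals the CIF value: 36443.31
Import duty = 36443.31 × 18.5% = 6742.01
Buyer bears (B): 138.00 + 282.69 + 503.66 = 924.35
Landed cost (B) = invoice 36443.31 + 924.35 + duty 6742.01 = 44109.67
Difference = |40848.29 − 44109.67| = 3261.38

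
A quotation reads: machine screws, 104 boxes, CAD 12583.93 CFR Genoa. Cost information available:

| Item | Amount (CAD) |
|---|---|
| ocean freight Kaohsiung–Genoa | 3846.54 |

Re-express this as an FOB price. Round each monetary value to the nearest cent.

From CFR to FOB, the seller no longer bears: freight.
FOB price = 12583.93 − 3846.54 = 8737.39

FOB price: CAD 8737.39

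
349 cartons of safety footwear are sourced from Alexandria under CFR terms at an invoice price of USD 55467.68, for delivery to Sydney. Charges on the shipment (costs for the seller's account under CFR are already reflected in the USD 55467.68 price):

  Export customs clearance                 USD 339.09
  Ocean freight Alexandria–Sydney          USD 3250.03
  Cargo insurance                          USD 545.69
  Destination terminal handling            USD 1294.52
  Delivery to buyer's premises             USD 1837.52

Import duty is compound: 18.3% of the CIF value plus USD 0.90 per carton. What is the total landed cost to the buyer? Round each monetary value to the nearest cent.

Total landed cost: USD 69709.96

CFR: the seller pays costs through ocean freight to the destination port, but not insurance.
Already in the invoice (seller's account under CFR): export clearance, freight — exclude.
CIF value = CFR price + insurance = 55467.68 + 545.69 = 56013.37
Ad valorem component: 56013.37 × 18.3% = 10250.45
Specific component: 349 × 0.90 = 314.10
Import duty = 10250.45 + 314.10 = 10564.55
Buyer bears: insurance 545.69 + destination terminal 1294.52 + delivery 1837.52 + duty 10564.55 = 14242.28
Landed cost = invoice 55467.68 + 14242.28 = 69709.96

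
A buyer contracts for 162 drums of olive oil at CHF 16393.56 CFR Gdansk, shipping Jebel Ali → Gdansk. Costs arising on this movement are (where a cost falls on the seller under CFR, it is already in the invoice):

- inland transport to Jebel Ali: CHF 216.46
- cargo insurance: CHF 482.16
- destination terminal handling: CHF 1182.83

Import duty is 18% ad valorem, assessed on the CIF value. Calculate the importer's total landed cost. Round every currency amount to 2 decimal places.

Total landed cost: CHF 21096.18

CFR: the seller pays costs through ocean freight to the destination port, but not insurance.
Already in the invoice (seller's account under CFR): inland to port — exclude.
CIF value = CFR price + insurance = 16393.56 + 482.16 = 16875.72
Import duty = 16875.72 × 18% = 3037.63
Buyer bears: insurance 482.16 + destination terminal 1182.83 + duty 3037.63 = 4702.62
Landed cost = invoice 16393.56 + 4702.62 = 21096.18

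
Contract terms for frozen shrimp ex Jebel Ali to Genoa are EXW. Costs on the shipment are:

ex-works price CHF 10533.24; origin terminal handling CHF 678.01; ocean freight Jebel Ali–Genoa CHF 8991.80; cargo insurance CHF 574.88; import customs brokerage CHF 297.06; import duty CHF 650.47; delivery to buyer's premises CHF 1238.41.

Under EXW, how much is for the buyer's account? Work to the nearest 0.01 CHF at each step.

EXW: the seller makes goods available at their premises; the buyer bears all onward costs.
Seller's account: goods 10533.24 = 10533.24
Buyer's account: origin terminal 678.01 + freight 8991.80 + insurance 574.88 + brokerage 297.06 + duty 650.47 + delivery 1238.41 = 12430.63

Buyer's account: CHF 12430.63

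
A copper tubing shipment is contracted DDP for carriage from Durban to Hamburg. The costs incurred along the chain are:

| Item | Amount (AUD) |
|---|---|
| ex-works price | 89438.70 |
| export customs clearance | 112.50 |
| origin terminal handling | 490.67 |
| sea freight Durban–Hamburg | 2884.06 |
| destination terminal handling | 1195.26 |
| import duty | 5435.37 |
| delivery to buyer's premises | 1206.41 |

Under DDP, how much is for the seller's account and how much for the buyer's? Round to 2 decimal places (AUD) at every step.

DDP: the seller bears all costs including import duty.
Seller's account: goods 89438.70 + export clearance 112.50 + origin terminal 490.67 + freight 2884.06 + destination terminal 1195.26 + duty 5435.37 + delivery 1206.41 = 100762.97
Buyer's account: 0.00

Seller: AUD 100762.97; buyer: AUD 0.00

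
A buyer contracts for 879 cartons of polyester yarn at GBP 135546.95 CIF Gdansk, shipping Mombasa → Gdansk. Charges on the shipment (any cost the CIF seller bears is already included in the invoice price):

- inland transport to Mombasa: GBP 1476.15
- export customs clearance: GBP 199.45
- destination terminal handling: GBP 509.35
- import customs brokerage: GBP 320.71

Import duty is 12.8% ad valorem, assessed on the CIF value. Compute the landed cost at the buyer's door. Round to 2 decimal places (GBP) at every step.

Total landed cost: GBP 153727.02

CIF: the seller pays costs through ocean freight and marine insurance to the destination port.
Already in the invoice (seller's account under CIF): inland to port, export clearance — exclude.
The CIF price already equals the CIF value: 135546.95
Import duty = 135546.95 × 12.8% = 17350.01
Buyer bears: destination terminal 509.35 + brokerage 320.71 + duty 17350.01 = 18180.07
Landed cost = invoice 135546.95 + 18180.07 = 153727.02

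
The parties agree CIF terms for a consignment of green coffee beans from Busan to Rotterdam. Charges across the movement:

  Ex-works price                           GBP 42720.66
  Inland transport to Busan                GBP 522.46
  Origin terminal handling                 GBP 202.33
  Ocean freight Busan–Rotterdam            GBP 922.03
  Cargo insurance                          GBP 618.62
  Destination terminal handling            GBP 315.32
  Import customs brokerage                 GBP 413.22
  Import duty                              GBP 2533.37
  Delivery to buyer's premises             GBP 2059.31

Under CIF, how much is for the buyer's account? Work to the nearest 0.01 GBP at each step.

CIF: the seller pays costs through ocean freight and marine insurance to the destination port.
Seller's account: goods 42720.66 + inland to port 522.46 + origin terminal 202.33 + freight 922.03 + insurance 618.62 = 44986.10
Buyer's account: destination terminal 315.32 + brokerage 413.22 + duty 2533.37 + delivery 2059.31 = 5321.22

Buyer's account: GBP 5321.22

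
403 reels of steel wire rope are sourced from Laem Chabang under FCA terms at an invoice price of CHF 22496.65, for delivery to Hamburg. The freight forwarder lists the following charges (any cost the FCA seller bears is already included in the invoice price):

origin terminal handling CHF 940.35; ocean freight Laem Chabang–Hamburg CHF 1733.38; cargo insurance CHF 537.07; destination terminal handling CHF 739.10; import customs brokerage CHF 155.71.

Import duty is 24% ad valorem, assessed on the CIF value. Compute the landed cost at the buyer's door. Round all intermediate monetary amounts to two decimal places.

Total landed cost: CHF 32772.05

FCA: the seller delivers export-cleared goods to the carrier; the buyer bears costs from that point.
CIF value = FCA price + origin terminal + freight + insurance = 22496.65 + 940.35 + 1733.38 + 537.07 = 25707.45
Import duty = 25707.45 × 24% = 6169.79
Buyer bears: origin terminal 940.35 + freight 1733.38 + insurance 537.07 + destination terminal 739.10 + brokerage 155.71 + duty 6169.79 = 10275.40
Landed cost = invoice 22496.65 + 10275.40 = 32772.05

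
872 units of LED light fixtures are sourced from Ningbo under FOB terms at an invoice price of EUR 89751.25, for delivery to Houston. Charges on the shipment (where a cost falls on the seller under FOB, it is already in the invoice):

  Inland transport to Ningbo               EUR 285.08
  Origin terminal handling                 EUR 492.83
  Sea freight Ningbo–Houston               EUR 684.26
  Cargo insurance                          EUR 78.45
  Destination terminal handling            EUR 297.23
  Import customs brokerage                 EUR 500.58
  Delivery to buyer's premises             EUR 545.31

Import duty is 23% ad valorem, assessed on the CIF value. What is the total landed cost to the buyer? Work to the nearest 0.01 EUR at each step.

Total landed cost: EUR 112675.29

FOB: the seller bears costs until goods are on board at the origin port; the buyer bears freight, insurance and all costs thereafter.
Already in the invoice (seller's account under FOB): inland to port, origin terminal — exclude.
CIF value = FOB price + freight + insurance = 89751.25 + 684.26 + 78.45 = 90513.96
Import duty = 90513.96 × 23% = 20818.21
Buyer bears: freight 684.26 + insurance 78.45 + destination terminal 297.23 + brokerage 500.58 + delivery 545.31 + duty 20818.21 = 22924.04
Landed cost = invoice 89751.25 + 22924.04 = 112675.29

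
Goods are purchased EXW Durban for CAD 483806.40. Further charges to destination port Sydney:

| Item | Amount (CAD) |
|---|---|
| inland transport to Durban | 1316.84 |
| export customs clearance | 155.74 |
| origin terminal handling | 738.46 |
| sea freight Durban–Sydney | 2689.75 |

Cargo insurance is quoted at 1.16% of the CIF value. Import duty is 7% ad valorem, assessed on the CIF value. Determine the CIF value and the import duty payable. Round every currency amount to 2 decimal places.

Let C be the CIF value. C = EXW price + pre-shipment costs + freight + 1.16% × C
C − 1.16% × C = 483806.40 + 1316.84 + 155.74 + 738.46 + 2689.75
0.9884 × C = 488707.19
C = 488707.19 / 0.9884 = 494442.73
Insurance premium = 1.16% × 494442.73 = 5735.54
Import duty = 494442.73 × 7% = 34610.99

CIF value: CAD 494442.73; import duty: CAD 34610.99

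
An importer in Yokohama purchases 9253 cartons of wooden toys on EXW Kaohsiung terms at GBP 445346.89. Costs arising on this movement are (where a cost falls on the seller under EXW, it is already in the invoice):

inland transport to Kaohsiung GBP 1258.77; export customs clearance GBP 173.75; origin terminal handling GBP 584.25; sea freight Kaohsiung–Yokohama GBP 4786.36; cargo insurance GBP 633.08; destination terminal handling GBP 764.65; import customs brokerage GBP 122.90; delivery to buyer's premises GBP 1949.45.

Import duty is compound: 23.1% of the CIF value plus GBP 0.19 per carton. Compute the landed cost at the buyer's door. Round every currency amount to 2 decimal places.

Total landed cost: GBP 561971.07

EXW: the seller makes goods available at their premises; the buyer bears all onward costs.
CIF value = EXW price + inland to port + export clearance + origin terminal + freight + insurance = 445346.89 + 1258.77 + 173.75 + 584.25 + 4786.36 + 633.08 = 452783.10
Ad valorem component: 452783.10 × 23.1% = 104592.90
Specific component: 9253 × 0.19 = 1758.07
Import duty = 104592.90 + 1758.07 = 106350.97
Buyer bears: inland to port 1258.77 + export clearance 173.75 + origin terminal 584.25 + freight 4786.36 + insurance 633.08 + destination terminal 764.65 + brokerage 122.90 + delivery 1949.45 + duty 106350.97 = 116624.18
Landed cost = invoice 445346.89 + 116624.18 = 561971.07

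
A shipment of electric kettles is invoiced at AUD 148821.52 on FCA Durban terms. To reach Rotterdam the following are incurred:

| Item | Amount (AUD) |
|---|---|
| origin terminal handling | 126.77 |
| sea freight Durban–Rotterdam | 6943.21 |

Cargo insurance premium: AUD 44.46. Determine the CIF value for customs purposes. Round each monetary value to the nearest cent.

CIF value: AUD 155935.96

CIF = FCA price + pre-shipment costs + freight + insurance
CIF = 148821.52 + 126.77 + 6943.21 + 44.46 = 155935.96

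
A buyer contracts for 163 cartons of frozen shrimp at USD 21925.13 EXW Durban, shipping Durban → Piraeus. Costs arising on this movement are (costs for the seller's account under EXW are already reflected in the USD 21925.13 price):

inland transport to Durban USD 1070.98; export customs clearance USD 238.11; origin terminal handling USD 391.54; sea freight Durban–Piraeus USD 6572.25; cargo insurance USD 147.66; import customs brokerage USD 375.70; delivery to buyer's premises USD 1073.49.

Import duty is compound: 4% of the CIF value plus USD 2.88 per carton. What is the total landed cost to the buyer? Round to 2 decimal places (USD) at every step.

EXW: the seller makes goods available at their premises; the buyer bears all onward costs.
CIF value = EXW price + inland to port + export clearance + origin terminal + freight + insurance = 21925.13 + 1070.98 + 238.11 + 391.54 + 6572.25 + 147.66 = 30345.67
Ad valorem component: 30345.67 × 4% = 1213.83
Specific component: 163 × 2.88 = 469.44
Import duty = 1213.83 + 469.44 = 1683.27
Buyer bears: inland to port 1070.98 + export clearance 238.11 + origin terminal 391.54 + freight 6572.25 + insurance 147.66 + brokerage 375.70 + delivery 1073.49 + duty 1683.27 = 11553.00
Landed cost = invoice 21925.13 + 11553.00 = 33478.13

Total landed cost: USD 33478.13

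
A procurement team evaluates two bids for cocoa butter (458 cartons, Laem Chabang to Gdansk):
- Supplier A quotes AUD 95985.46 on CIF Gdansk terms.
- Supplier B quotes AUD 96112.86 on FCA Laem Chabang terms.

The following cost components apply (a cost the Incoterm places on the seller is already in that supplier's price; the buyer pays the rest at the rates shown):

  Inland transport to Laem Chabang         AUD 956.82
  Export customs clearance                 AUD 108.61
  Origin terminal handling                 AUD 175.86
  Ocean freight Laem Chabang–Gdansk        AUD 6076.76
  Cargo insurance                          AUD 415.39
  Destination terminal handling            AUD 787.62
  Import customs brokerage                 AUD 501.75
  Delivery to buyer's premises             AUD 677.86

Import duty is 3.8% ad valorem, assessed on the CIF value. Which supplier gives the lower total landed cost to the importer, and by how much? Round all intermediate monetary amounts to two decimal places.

Supplier A is cheaper by AUD 7053.63

Supplier A (CIF):
The CIF price already equals the CIF value: 95985.46
Import duty = 95985.46 × 3.8% = 3647.45
Buyer bears (A): 787.62 + 501.75 + 677.86 = 1967.23
Landed cost (A) = invoice 95985.46 + 1967.23 + duty 3647.45 = 101600.14
Supplier B (FCA):
CIF value = FCA price + origin terminal + freight + insurance = 96112.86 + 175.86 + 6076.76 + 415.39 = 102780.87
Import duty = 102780.87 × 3.8% = 3905.67
Buyer bears (B): 175.86 + 6076.76 + 415.39 + 787.62 + 501.75 + 677.86 = 8635.24
Landed cost (B) = invoice 96112.86 + 8635.24 + duty 3905.67 = 108653.77
Difference = |101600.14 − 108653.77| = 7053.63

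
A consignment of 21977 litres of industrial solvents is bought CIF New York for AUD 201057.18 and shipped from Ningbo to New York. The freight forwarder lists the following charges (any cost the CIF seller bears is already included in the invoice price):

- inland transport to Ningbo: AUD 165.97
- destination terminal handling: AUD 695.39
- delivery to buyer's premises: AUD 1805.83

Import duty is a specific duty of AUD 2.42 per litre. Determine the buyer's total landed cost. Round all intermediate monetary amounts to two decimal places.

Total landed cost: AUD 256742.74

CIF: the seller pays costs through ocean freight and marine insurance to the destination port.
Already in the invoice (seller's account under CIF): inland to port — exclude.
The CIF price already equals the CIF value: 201057.18
Import duty = 21977 × 2.42 = 53184.34
Buyer bears: destination terminal 695.39 + delivery 1805.83 + duty 53184.34 = 55685.56
Landed cost = invoice 201057.18 + 55685.56 = 256742.74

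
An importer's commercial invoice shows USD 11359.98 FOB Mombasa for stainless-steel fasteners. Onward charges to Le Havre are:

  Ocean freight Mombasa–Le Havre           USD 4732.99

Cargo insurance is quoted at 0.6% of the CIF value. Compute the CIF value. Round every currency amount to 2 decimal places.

CIF value: USD 16190.11

Let C be the CIF value. C = FOB price + freight + 0.6% × C
C − 0.6% × C = 11359.98 + 4732.99
0.994 × C = 16092.97
C = 16092.97 / 0.994 = 16190.11
Insurance premium = 0.6% × 16190.11 = 97.14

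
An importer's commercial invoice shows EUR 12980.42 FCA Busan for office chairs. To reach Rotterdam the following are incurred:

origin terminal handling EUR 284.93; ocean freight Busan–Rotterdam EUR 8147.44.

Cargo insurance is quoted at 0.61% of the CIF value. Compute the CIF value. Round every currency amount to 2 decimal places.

CIF value: EUR 21544.21

Let C be the CIF value. C = FCA price + pre-shipment costs + freight + 0.61% × C
C − 0.61% × C = 12980.42 + 284.93 + 8147.44
0.9939 × C = 21412.79
C = 21412.79 / 0.9939 = 21544.21
Insurance premium = 0.61% × 21544.21 = 131.42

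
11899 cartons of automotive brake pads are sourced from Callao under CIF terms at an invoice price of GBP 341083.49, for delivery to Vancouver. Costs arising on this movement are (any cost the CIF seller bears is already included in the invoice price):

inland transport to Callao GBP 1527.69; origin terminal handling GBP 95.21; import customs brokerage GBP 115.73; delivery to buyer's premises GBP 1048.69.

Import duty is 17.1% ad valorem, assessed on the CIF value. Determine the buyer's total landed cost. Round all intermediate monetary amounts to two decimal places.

Total landed cost: GBP 400573.19

CIF: the seller pays costs through ocean freight and marine insurance to the destination port.
Already in the invoice (seller's account under CIF): inland to port, origin terminal — exclude.
The CIF price already equals the CIF value: 341083.49
Import duty = 341083.49 × 17.1% = 58325.28
Buyer bears: brokerage 115.73 + delivery 1048.69 + duty 58325.28 = 59489.70
Landed cost = invoice 341083.49 + 59489.70 = 400573.19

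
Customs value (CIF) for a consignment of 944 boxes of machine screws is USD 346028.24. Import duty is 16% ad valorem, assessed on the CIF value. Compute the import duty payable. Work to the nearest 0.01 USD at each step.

Import duty: USD 55364.52

Import duty = 346028.24 × 16% = 55364.52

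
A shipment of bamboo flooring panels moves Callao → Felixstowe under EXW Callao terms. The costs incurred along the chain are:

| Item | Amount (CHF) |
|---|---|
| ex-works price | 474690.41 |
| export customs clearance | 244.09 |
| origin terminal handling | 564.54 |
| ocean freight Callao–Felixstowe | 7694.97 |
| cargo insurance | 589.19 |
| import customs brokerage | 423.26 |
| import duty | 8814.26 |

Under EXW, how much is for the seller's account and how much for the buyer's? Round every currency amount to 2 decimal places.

Seller: CHF 474690.41; buyer: CHF 18330.31

EXW: the seller makes goods available at their premises; the buyer bears all onward costs.
Seller's account: goods 474690.41 = 474690.41
Buyer's account: export clearance 244.09 + origin terminal 564.54 + freight 7694.97 + insurance 589.19 + brokerage 423.26 + duty 8814.26 = 18330.31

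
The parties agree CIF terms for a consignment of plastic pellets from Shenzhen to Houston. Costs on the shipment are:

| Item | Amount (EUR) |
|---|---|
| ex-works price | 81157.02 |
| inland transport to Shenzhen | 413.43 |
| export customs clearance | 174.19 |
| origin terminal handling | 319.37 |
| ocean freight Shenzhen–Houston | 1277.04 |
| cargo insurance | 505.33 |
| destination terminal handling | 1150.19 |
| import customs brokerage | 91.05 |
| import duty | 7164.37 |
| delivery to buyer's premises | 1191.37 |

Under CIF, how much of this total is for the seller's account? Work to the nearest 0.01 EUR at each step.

CIF: the seller pays costs through ocean freight and marine insurance to the destination port.
Seller's account: goods 81157.02 + inland to port 413.43 + export clearance 174.19 + origin terminal 319.37 + freight 1277.04 + insurance 505.33 = 83846.38
Buyer's account: destination terminal 1150.19 + brokerage 91.05 + duty 7164.37 + delivery 1191.37 = 9596.98

Seller's account: EUR 83846.38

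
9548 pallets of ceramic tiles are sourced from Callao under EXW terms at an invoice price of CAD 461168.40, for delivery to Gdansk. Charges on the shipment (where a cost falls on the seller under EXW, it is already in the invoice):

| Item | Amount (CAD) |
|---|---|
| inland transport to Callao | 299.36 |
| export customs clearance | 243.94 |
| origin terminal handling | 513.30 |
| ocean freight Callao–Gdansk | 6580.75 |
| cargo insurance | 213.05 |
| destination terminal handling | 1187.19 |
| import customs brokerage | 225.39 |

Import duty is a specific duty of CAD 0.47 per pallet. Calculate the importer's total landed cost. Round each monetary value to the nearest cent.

Total landed cost: CAD 474918.94

EXW: the seller makes goods available at their premises; the buyer bears all onward costs.
CIF value = EXW price + inland to port + export clearance + origin terminal + freight + insurance = 461168.40 + 299.36 + 243.94 + 513.30 + 6580.75 + 213.05 = 469018.80
Import duty = 9548 × 0.47 = 4487.56
Buyer bears: inland to port 299.36 + export clearance 243.94 + origin terminal 513.30 + freight 6580.75 + insurance 213.05 + destination terminal 1187.19 + brokerage 225.39 + duty 4487.56 = 13750.54
Landed cost = invoice 461168.40 + 13750.54 = 474918.94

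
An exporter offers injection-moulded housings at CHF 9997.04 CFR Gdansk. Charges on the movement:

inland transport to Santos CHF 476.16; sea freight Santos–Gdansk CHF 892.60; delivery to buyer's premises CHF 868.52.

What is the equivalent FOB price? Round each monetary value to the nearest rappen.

FOB price: CHF 9104.44

Not relevant to the conversion: inland to port — on the seller under both CFR and FOB; already in the CFR price and stays in the FOB price. delivery — on the buyer under both terms; not part of either seller's price.
From CFR to FOB, the seller no longer bears: freight.
FOB price = 9997.04 − 892.60 = 9104.44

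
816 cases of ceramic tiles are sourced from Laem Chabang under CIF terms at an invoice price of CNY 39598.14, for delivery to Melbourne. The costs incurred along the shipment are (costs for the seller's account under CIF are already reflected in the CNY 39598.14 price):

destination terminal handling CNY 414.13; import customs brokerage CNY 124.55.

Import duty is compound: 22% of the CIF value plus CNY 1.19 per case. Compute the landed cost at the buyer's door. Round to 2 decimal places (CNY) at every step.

Total landed cost: CNY 49819.45

CIF: the seller pays costs through ocean freight and marine insurance to the destination port.
The CIF price already equals the CIF value: 39598.14
Ad valorem component: 39598.14 × 22% = 8711.59
Specific component: 816 × 1.19 = 971.04
Import duty = 8711.59 + 971.04 = 9682.63
Buyer bears: destination terminal 414.13 + brokerage 124.55 + duty 9682.63 = 10221.31
Landed cost = invoice 39598.14 + 10221.31 = 49819.45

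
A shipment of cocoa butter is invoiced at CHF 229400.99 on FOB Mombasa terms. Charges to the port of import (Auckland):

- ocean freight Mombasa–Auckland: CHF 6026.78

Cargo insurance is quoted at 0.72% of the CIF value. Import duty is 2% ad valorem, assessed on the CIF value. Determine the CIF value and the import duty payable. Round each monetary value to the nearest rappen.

Let C be the CIF value. C = FOB price + freight + 0.72% × C
C − 0.72% × C = 229400.99 + 6026.78
0.9928 × C = 235427.77
C = 235427.77 / 0.9928 = 237135.14
Insurance premium = 0.72% × 237135.14 = 1707.37
Import duty = 237135.14 × 2% = 4742.70

CIF value: CHF 237135.14; import duty: CHF 4742.70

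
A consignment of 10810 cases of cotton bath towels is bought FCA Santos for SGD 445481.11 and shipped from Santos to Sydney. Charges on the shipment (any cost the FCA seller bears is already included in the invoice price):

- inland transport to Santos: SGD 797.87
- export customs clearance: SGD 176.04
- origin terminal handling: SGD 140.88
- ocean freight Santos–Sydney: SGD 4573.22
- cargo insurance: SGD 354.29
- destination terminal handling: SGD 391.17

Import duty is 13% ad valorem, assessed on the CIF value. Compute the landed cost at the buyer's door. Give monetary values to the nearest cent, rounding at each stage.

Total landed cost: SGD 509512.11

FCA: the seller delivers export-cleared goods to the carrier; the buyer bears costs from that point.
Already in the invoice (seller's account under FCA): inland to port, export clearance — exclude.
CIF value = FCA price + origin terminal + freight + insurance = 445481.11 + 140.88 + 4573.22 + 354.29 = 450549.50
Import duty = 450549.50 × 13% = 58571.44
Buyer bears: origin terminal 140.88 + freight 4573.22 + insurance 354.29 + destination terminal 391.17 + duty 58571.44 = 64031.00
Landed cost = invoice 445481.11 + 64031.00 = 509512.11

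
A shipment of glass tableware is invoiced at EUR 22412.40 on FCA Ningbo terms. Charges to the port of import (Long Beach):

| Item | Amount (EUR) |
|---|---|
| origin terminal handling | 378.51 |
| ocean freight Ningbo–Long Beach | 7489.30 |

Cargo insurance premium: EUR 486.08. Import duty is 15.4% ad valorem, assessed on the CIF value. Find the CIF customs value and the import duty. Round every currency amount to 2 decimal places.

CIF = FCA price + pre-shipment costs + freight + insurance
CIF = 22412.40 + 378.51 + 7489.30 + 486.08 = 30766.29
Import duty = 30766.29 × 15.4% = 4738.01

CIF value: EUR 30766.29; import duty: EUR 4738.01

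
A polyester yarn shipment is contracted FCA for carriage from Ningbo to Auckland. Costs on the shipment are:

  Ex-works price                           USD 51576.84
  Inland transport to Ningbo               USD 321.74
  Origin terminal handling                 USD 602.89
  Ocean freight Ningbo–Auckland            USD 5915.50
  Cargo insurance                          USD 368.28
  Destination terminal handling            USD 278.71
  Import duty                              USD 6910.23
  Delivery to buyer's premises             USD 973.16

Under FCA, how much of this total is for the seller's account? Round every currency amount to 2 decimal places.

FCA: the seller delivers export-cleared goods to the carrier; the buyer bears costs from that point.
Seller's account: goods 51576.84 + inland to port 321.74 = 51898.58
Buyer's account: origin terminal 602.89 + freight 5915.50 + insurance 368.28 + destination terminal 278.71 + duty 6910.23 + delivery 973.16 = 15048.77

Seller's account: USD 51898.58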